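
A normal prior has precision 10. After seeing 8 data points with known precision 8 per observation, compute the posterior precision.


In the conjugate normal model, precisions add:
tau_posterior = tau_prior + n * tau_data
= 10 + 8*8 = 74

74


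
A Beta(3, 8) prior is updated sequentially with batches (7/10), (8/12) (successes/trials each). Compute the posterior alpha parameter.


Sequential conjugate updating is equivalent to a single batch update.
Total successes across all batches = 15
alpha_posterior = alpha_prior + total_successes = 3 + 15
= 18

18


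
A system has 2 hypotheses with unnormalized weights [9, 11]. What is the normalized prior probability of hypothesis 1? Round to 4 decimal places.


The normalized prior is the weight divided by the total.
Total weight = 20
P(H1) = 9 / 20 = 0.45

0.45


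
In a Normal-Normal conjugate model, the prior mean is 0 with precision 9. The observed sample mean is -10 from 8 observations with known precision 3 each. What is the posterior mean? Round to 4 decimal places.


Posterior precision = tau0 + n*tau = 9 + 8*3 = 33
Posterior mean = (tau0*mu0 + n*tau*xbar) / posterior_precision
= (9*0 + 8*3*-10) / 33
= -240 / 33 = -7.2727

-7.2727


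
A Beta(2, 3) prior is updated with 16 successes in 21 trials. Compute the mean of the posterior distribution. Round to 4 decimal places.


After update: Beta(18, 8)
Mean = 18 / (18 + 8) = 18 / 26
= 0.6923

0.6923


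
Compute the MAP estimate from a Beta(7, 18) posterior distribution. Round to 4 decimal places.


MAP = mode of Beta distribution
= (alpha - 1)/(alpha + beta - 2)
= (7-1)/(7+18-2)
= 6/23 = 0.2609

0.2609


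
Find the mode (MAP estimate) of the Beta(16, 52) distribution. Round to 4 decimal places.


For Beta(a,b) with a,b > 1:
Mode = (a-1)/(a+b-2) = (16-1)/(68-2)
= 15/66 = 0.2273

0.2273


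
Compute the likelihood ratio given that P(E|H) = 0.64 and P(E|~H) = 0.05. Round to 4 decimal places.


LR = P(E|H) / P(E|~H)
= 0.64 / 0.05 = 12.8

12.8


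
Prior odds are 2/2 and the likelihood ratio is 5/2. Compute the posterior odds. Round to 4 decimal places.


Posterior odds = prior odds * likelihood ratio
= (2/2) * (5/2)
= 10 / 4
= 2.5

2.5


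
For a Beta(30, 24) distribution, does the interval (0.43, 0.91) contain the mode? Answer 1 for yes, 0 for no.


Mode of Beta(a,b) = (a-1)/(a+b-2)
= (30-1)/(30+24-2) = 0.5577
Check: 0.43 <= 0.5577 <= 0.91?
Result: 1

1


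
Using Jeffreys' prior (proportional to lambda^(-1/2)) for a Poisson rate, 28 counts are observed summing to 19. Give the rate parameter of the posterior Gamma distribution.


Conjugate update: Gamma(prior_shape + S, prior_rate + n).
Prior shape = 0.5, prior rate = 0.
Posterior rate = 0 + n = 28

28.0


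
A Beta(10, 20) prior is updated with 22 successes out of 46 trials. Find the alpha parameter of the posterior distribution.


In the Beta-Binomial conjugate update:
alpha_post = alpha_prior + successes
= 10 + 22
= 32

32


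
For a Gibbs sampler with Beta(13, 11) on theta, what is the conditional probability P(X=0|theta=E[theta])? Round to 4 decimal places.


E[theta] = 13/(13+11) = 0.5417
P(X=0|theta) = 1 - theta = 0.4583

0.4583


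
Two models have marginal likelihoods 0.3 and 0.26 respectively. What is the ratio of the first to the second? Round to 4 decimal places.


Evidence ratio = 0.3 / 0.26
= 1.1538

1.1538


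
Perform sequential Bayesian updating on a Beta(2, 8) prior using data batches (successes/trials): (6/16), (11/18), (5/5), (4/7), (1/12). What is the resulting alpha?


Accumulate successes: 27
Posterior alpha = prior alpha + sum of successes
= 2 + 27 = 29

29


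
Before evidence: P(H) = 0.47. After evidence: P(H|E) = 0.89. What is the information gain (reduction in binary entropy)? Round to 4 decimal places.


Prior entropy = 0.9974
Posterior entropy = 0.4999
Information gain = 0.9974 - 0.4999 = 0.4975

0.4975


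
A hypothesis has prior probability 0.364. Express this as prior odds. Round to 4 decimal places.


Odds = P(H) / P(not H) = 0.364 / 0.636
= 0.5723

0.5723


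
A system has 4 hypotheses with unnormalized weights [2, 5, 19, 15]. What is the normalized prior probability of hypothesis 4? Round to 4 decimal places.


The normalized prior is the weight divided by the total.
Total weight = 41
P(H4) = 15 / 41 = 0.3659

0.3659


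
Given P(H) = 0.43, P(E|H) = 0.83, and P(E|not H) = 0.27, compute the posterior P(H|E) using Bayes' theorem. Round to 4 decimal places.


By Bayes' theorem: P(H|E) = P(E|H)*P(H) / P(E)
P(E) = P(E|H)*P(H) + P(E|not H)*P(not H)
P(E) = 0.83*0.43 + 0.27*0.57 = 0.5108
P(H|E) = 0.83*0.43 / 0.5108 = 0.6987

0.6987


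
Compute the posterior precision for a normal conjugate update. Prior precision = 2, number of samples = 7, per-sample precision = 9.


tau_post = tau_0 + n * tau
= 2 + 7 * 9 = 65

65


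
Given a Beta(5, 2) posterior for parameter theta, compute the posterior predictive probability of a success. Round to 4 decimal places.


For a Beta-Bernoulli model, the predictive probability is the mean:
P(success) = 5/(5+2) = 5/7 = 0.7143

0.7143


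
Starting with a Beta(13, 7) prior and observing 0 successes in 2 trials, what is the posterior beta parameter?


Posterior beta = prior beta + failures
Failures = 2 - 0 = 2
beta_post = 7 + 2 = 9

9


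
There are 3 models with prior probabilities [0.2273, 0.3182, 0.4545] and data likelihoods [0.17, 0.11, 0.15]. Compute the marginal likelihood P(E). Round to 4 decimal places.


P(E) = sum over models of P(M_i) * P(E|M_i)
= 0.2273*0.17 + 0.3182*0.11 + 0.4545*0.15
= 0.1418

0.1418


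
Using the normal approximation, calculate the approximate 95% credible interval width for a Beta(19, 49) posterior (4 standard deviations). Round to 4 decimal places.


Var(Beta) = 19*49/(68^2 * 69) = 0.0029
SD = 0.054
Width ~ 4*SD = 0.2161

0.2161


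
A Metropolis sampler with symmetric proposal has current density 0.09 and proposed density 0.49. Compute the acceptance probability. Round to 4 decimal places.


For symmetric proposals, acceptance = min(1, pi(x*)/pi(x))
= min(1, 0.49/0.09)
= min(1, 5.4444) = 1.0

1.0


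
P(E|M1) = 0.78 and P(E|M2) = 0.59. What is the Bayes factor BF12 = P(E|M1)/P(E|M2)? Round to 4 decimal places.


Bayes factor BF12 = P(E|M1) / P(E|M2)
= 0.78 / 0.59
= 1.322

1.322


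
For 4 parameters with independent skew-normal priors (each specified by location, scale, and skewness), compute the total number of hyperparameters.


A skew-normal prior has 3 hyperparameters per parameter.
Total = 4 * 3 = 12

12


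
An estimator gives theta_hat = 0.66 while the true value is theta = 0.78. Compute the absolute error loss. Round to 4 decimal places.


The absolute error loss is |theta_hat - theta|
= |0.66 - 0.78|
= 0.12

0.12


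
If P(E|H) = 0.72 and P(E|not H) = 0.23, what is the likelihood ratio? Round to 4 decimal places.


Likelihood ratio = P(E|H) / P(E|not H)
= 0.72 / 0.23
= 3.1304

3.1304


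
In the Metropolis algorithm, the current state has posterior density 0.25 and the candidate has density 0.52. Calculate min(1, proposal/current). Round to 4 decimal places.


Ratio = 0.52/0.25 = 2.08
Acceptance probability = min(1, 2.08)
= 1.0

1.0


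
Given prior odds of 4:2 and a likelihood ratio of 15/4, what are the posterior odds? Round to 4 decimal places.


Posterior odds = prior odds * LR
Prior odds = 4/2 = 2.0
LR = 15/4 = 3.75
Posterior odds = 2.0 * 3.75 = 7.5

7.5


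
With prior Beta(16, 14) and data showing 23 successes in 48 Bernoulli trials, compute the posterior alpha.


Conjugate update: alpha_posterior = alpha_prior + k
= 16 + 23 = 39

39


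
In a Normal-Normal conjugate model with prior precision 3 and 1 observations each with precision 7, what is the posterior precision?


Posterior precision = prior precision + n * observation precision
= 3 + 1 * 7
= 3 + 7 = 10

10


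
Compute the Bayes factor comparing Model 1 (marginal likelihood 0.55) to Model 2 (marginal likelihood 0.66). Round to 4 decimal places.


BF12 = marginal likelihood of M1 / marginal likelihood of M2
= 0.55/0.66
= 0.8333

0.8333


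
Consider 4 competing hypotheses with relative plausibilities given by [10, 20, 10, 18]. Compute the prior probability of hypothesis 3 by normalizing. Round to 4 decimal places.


Sum of weights = 10 + 20 + 10 + 18 = 58
Normalized prior for H3 = 10 / 58
= 0.1724

0.1724


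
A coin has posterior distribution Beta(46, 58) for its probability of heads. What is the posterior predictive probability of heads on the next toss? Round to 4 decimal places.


Posterior predictive = E[theta] = alpha/(alpha+beta)
= 46/104
= 0.4423

0.4423


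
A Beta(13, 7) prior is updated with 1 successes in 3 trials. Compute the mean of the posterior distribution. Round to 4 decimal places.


After update: Beta(14, 9)
Mean = 14 / (14 + 9) = 14 / 23
= 0.6087

0.6087


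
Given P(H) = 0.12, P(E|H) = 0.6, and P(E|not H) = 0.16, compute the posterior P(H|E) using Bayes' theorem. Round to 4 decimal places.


By Bayes' theorem: P(H|E) = P(E|H)*P(H) / P(E)
P(E) = P(E|H)*P(H) + P(E|not H)*P(not H)
P(E) = 0.6*0.12 + 0.16*0.88 = 0.2128
P(H|E) = 0.6*0.12 / 0.2128 = 0.3383

0.3383


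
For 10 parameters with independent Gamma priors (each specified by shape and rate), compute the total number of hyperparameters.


A Gamma prior has 2 hyperparameters per parameter.
Total = 10 * 2 = 20

20


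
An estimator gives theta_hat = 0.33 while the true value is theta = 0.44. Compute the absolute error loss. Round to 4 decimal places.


The absolute error loss is |theta_hat - theta|
= |0.33 - 0.44|
= 0.11

0.11


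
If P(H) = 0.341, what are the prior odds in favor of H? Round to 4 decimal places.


Prior odds = P(H) / (1 - P(H))
= 0.341 / 0.659
= 0.5175

0.5175


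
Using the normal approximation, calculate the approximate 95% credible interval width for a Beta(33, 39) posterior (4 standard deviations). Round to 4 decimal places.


Var(Beta) = 33*39/(72^2 * 73) = 0.0034
SD = 0.0583
Width ~ 4*SD = 0.2333

0.2333


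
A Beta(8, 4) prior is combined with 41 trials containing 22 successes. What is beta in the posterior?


In conjugate updating:
beta_posterior = beta_prior + (n - k)
= 4 + (41 - 22)
= 4 + 19 = 23

23


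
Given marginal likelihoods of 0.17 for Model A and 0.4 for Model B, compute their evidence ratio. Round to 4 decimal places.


Ratio = ML(A) / ML(B) = 0.17/0.4
= 0.425

0.425


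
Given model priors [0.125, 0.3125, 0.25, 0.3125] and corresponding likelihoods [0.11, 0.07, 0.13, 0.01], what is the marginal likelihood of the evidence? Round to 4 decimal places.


P(E) = sum_i P(M_i) P(E|M_i)
= 0.0138 + 0.0219 + 0.0325 + 0.0031
= 0.0713

0.0713


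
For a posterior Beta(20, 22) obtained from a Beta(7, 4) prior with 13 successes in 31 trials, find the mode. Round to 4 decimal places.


Mode = (alpha - 1) / (alpha + beta - 2)
= 19 / 40
= 0.475

0.475


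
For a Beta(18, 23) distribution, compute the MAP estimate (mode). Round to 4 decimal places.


MAP = mode = (a-1)/(a+b-2)
= (18-1)/(18+23-2)
= 17/39 = 0.4359

0.4359


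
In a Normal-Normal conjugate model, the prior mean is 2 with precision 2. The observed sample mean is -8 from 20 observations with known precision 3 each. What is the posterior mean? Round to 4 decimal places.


Posterior precision = tau0 + n*tau = 2 + 20*3 = 62
Posterior mean = (tau0*mu0 + n*tau*xbar) / posterior_precision
= (2*2 + 20*3*-8) / 62
= -476 / 62 = -7.6774

-7.6774


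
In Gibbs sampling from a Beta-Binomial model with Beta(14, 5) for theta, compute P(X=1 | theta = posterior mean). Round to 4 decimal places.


Posterior mean = alpha/(alpha+beta) = 14/19 = 0.7368
P(X=1|theta=mean) = theta = 0.7368

0.7368


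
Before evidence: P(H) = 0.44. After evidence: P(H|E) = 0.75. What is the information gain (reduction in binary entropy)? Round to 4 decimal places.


Prior entropy = 0.9896
Posterior entropy = 0.8113
Information gain = 0.9896 - 0.8113 = 0.1783

0.1783


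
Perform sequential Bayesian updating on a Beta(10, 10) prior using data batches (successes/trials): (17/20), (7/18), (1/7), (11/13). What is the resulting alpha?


Accumulate successes: 36
Posterior alpha = prior alpha + sum of successes
= 10 + 36 = 46

46


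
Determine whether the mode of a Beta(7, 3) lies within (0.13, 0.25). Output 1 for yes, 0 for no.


First find the mode: (a-1)/(a+b-2) = 0.75
Is 0.75 in (0.13, 0.25)? 0

0


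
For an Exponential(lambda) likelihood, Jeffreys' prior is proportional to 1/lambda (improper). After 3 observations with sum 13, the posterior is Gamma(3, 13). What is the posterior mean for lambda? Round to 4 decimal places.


Posterior = Gamma(n, sum_x) = Gamma(3, 13)
Posterior mean = shape/rate = 3/13
= 0.2308

0.2308


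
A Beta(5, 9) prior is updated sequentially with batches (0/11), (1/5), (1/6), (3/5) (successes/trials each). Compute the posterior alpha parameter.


Sequential conjugate updating is equivalent to a single batch update.
Total successes across all batches = 5
alpha_posterior = alpha_prior + total_successes = 5 + 5
= 10

10


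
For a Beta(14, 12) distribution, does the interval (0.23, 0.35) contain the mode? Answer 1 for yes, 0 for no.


Mode of Beta(a,b) = (a-1)/(a+b-2)
= (14-1)/(14+12-2) = 0.5417
Check: 0.23 <= 0.5417 <= 0.35?
Result: 0

0


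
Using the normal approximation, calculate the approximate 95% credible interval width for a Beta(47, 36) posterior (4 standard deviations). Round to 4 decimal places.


Var(Beta) = 47*36/(83^2 * 84) = 0.0029
SD = 0.0541
Width ~ 4*SD = 0.2163

0.2163


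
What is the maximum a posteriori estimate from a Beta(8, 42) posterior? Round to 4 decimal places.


The MAP estimate equals the mode of the distribution.
Mode of Beta(a,b) = (a-1)/(a+b-2)
= 7/48
= 0.1458

0.1458


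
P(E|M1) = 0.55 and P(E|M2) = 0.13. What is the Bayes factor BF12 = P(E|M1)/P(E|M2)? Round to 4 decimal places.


Bayes factor BF12 = P(E|M1) / P(E|M2)
= 0.55 / 0.13
= 4.2308

4.2308


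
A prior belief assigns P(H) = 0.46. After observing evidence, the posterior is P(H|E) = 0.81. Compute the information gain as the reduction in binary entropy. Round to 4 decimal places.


H(prior) = -0.46*log2(0.46) - 0.54*log2(0.54)
= 0.9954
H(post) = -0.81*log2(0.81) - 0.19*log2(0.19)
= 0.7015
IG = 0.9954 - 0.7015 = 0.2939

0.2939


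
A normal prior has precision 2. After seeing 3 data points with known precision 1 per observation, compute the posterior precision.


In the conjugate normal model, precisions add:
tau_posterior = tau_prior + n * tau_data
= 2 + 3*1 = 5

5


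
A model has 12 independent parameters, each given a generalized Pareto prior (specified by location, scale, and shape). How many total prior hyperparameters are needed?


Each generalized Pareto prior needs 3 hyperparameters (location, scale, and shape).
Total = 3 * 12 = 36

36


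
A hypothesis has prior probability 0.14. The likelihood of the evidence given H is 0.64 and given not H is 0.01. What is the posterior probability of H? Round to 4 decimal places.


Using Bayes' theorem:
P(E) = 0.14 * 0.64 + 0.86 * 0.01
P(E) = 0.0982
P(H|E) = (0.14 * 0.64) / 0.0982 = 0.9124

0.9124


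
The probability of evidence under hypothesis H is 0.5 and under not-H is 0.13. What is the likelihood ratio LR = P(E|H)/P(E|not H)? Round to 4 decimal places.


LR = 0.5 / 0.13
= 3.8462

3.8462


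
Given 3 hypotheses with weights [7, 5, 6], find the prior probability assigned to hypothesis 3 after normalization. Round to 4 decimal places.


To normalize, divide each weight by the sum of all weights.
Sum = 18
Prior(H3) = 6/18 = 0.3333

0.3333


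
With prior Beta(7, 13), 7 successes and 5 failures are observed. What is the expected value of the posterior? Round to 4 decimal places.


Posterior = Beta(14, 18)
E[theta] = alpha/(alpha+beta)
= 14/32 = 0.4375

0.4375


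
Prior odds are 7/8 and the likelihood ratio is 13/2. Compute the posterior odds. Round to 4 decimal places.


Posterior odds = prior odds * likelihood ratio
= (7/8) * (13/2)
= 91 / 16
= 5.6875

5.6875


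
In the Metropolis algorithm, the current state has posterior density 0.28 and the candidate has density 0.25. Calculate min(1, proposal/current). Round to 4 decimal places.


Ratio = 0.25/0.28 = 0.8929
Acceptance probability = min(1, 0.8929)
= 0.8929

0.8929


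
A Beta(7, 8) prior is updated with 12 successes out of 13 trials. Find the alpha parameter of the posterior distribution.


In the Beta-Binomial conjugate update:
alpha_post = alpha_prior + successes
= 7 + 12
= 19

19


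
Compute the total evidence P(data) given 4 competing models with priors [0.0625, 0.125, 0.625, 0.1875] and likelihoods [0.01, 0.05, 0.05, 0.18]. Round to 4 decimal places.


Marginal likelihood = sum P(model_i) * P(data|model_i)
Model 1: 0.0625 * 0.01 = 0.0006
Model 2: 0.125 * 0.05 = 0.0063
Model 3: 0.625 * 0.05 = 0.0312
Model 4: 0.1875 * 0.18 = 0.0338
Total = 0.0719

0.0719


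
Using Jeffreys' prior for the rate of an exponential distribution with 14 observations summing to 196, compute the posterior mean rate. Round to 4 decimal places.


Jeffreys' prior leads to posterior Gamma(14, 196).
Mean = 14/196 = 0.0714

0.0714


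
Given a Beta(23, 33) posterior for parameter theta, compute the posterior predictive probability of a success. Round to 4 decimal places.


For a Beta-Bernoulli model, the predictive probability is the mean:
P(success) = 23/(23+33) = 23/56 = 0.4107

0.4107


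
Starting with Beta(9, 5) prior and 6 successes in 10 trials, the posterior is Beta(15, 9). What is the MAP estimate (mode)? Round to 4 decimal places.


The mode of Beta(a, b) when a > 1 and b > 1 is (a-1)/(a+b-2)
= (15 - 1) / (15 + 9 - 2)
= 14 / 22
= 0.6364

0.6364


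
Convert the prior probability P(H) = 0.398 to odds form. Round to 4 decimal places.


P(not H) = 1 - 0.398 = 0.602
Odds = 0.398 / 0.602 = 0.6611

0.6611


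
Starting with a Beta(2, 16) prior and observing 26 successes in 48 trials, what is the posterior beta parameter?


Posterior beta = prior beta + failures
Failures = 48 - 26 = 22
beta_post = 16 + 22 = 38

38


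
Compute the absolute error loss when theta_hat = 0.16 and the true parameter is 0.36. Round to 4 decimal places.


L = |theta_hat - theta_true|
= |0.16 - 0.36| = 0.2

0.2


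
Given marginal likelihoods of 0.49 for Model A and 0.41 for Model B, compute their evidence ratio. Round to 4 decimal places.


Ratio = ML(A) / ML(B) = 0.49/0.41
= 1.1951

1.1951


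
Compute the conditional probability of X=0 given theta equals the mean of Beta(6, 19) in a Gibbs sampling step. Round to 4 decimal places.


Mean of Beta(6, 19) = 0.24
P(X=0 | theta=0.24) = 0.76

0.76


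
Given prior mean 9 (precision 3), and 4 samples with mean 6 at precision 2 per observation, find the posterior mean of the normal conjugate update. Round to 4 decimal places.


The posterior mean is a precision-weighted average of prior and data.
Post. prec. = 3 + 8 = 11
Post. mean = (27 + 48)/11 = 75/11 = 6.8182

6.8182


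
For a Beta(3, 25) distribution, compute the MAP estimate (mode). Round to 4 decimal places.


MAP = mode = (a-1)/(a+b-2)
= (3-1)/(3+25-2)
= 2/26 = 0.0769

0.0769


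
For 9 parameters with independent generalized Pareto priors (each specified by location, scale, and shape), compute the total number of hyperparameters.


A generalized Pareto prior has 3 hyperparameters per parameter.
Total = 9 * 3 = 27

27


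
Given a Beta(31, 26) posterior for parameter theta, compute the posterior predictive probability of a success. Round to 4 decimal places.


For a Beta-Bernoulli model, the predictive probability is the mean:
P(success) = 31/(31+26) = 31/57 = 0.5439

0.5439


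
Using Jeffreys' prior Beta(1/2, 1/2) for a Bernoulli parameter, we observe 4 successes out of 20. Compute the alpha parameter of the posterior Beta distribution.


Conjugate update: Beta(0.5 + k, 0.5 + n - k).
k = 4, n - k = 16
Posterior alpha = 0.5 + k = 0.5 + 4 = 4.5

4.5


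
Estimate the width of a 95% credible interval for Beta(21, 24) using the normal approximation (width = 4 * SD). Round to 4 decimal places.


For Beta(a,b): Var = ab/((a+b)^2(a+b+1))
Var = 0.0054, SD = 0.0736
Approximate 95% CI width = 4 * 0.0736 = 0.2942

0.2942


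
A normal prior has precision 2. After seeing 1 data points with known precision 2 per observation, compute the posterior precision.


In the conjugate normal model, precisions add:
tau_posterior = tau_prior + n * tau_data
= 2 + 1*2 = 4

4


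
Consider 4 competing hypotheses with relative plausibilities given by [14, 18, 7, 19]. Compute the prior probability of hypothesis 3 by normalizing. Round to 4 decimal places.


Sum of weights = 14 + 18 + 7 + 19 = 58
Normalized prior for H3 = 7 / 58
= 0.1207

0.1207


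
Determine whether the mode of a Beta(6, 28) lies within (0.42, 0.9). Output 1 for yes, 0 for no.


First find the mode: (a-1)/(a+b-2) = 0.1562
Is 0.1562 in (0.42, 0.9)? 0

0


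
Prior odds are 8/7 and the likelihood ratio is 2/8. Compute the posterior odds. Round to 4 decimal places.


Posterior odds = prior odds * likelihood ratio
= (8/7) * (2/8)
= 16 / 56
= 0.2857

0.2857


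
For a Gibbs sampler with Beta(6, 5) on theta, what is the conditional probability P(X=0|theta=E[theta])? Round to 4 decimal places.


E[theta] = 6/(6+5) = 0.5455
P(X=0|theta) = 1 - theta = 0.4545

0.4545


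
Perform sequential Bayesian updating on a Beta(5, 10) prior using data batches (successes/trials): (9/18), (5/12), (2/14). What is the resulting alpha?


Accumulate successes: 16
Posterior alpha = prior alpha + sum of successes
= 5 + 16 = 21

21


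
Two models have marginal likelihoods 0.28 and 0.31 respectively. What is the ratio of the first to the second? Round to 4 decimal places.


Evidence ratio = 0.28 / 0.31
= 0.9032

0.9032


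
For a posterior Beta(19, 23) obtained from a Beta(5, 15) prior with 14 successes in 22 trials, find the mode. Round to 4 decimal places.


Mode = (alpha - 1) / (alpha + beta - 2)
= 18 / 40
= 0.45

0.45


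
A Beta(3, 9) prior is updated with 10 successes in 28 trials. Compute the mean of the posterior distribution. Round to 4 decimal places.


After update: Beta(13, 27)
Mean = 13 / (13 + 27) = 13 / 40
= 0.325

0.325


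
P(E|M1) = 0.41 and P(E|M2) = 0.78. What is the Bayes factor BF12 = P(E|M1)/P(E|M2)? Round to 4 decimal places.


Bayes factor BF12 = P(E|M1) / P(E|M2)
= 0.41 / 0.78
= 0.5256

0.5256


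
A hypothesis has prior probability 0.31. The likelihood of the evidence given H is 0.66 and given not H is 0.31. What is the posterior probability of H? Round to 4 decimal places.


Using Bayes' theorem:
P(E) = 0.31 * 0.66 + 0.69 * 0.31
P(E) = 0.4185
P(H|E) = (0.31 * 0.66) / 0.4185 = 0.4889

0.4889


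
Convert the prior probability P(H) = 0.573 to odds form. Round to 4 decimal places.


P(not H) = 1 - 0.573 = 0.427
Odds = 0.573 / 0.427 = 1.3419

1.3419


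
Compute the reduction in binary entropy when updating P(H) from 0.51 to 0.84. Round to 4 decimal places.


H_before = -p*log2(p) - (1-p)*log2(1-p) for p=0.51: 0.9997
H_after for p=0.84: 0.6343
Reduction = 0.9997 - 0.6343 = 0.3654

0.3654


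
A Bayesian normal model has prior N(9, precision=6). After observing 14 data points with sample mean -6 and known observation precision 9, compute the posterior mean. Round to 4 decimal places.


Posterior mean = (prior_precision * prior_mean + n * data_precision * data_mean) / (prior_precision + n * data_precision)
Numerator = 6*9 + 14*9*-6 = -702
Denominator = 6 + 14*9 = 132
Posterior mean = -5.3182

-5.3182


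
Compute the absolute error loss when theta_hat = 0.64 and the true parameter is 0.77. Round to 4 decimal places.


L = |theta_hat - theta_true|
= |0.64 - 0.77| = 0.13

0.13


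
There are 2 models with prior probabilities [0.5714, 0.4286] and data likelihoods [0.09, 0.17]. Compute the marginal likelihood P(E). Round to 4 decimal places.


P(E) = sum over models of P(M_i) * P(E|M_i)
= 0.5714*0.09 + 0.4286*0.17
= 0.1243

0.1243


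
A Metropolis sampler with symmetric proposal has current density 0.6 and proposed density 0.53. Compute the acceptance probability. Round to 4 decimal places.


For symmetric proposals, acceptance = min(1, pi(x*)/pi(x))
= min(1, 0.53/0.6)
= min(1, 0.8833) = 0.8833

0.8833


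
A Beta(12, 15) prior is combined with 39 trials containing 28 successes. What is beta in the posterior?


In conjugate updating:
beta_posterior = beta_prior + (n - k)
= 15 + (39 - 28)
= 15 + 11 = 26

26


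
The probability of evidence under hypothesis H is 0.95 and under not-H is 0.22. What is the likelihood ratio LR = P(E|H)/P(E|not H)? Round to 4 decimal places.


LR = 0.95 / 0.22
= 4.3182

4.3182


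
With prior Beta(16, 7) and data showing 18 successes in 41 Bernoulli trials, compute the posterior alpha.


Conjugate update: alpha_posterior = alpha_prior + k
= 16 + 18 = 34

34


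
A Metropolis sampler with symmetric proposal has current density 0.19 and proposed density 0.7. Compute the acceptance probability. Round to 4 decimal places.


For symmetric proposals, acceptance = min(1, pi(x*)/pi(x))
= min(1, 0.7/0.19)
= min(1, 3.6842) = 1.0

1.0


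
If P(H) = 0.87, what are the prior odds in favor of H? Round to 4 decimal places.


Prior odds = P(H) / (1 - P(H))
= 0.87 / 0.13
= 6.6923

6.6923


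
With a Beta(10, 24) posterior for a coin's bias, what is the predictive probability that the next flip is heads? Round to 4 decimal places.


The predictive probability equals the posterior mean.
P(next = heads) = alpha / (alpha + beta)
= 10 / 34 = 0.2941

0.2941


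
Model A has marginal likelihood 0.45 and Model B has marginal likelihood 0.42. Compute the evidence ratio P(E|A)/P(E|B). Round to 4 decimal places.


Evidence ratio = P(E|A) / P(E|B)
= 0.45 / 0.42
= 1.0714

1.0714


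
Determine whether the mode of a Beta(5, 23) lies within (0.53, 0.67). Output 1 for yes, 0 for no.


First find the mode: (a-1)/(a+b-2) = 0.1538
Is 0.1538 in (0.53, 0.67)? 0

0


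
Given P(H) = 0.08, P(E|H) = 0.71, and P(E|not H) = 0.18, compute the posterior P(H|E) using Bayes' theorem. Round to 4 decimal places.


By Bayes' theorem: P(H|E) = P(E|H)*P(H) / P(E)
P(E) = P(E|H)*P(H) + P(E|not H)*P(not H)
P(E) = 0.71*0.08 + 0.18*0.92 = 0.2224
P(H|E) = 0.71*0.08 / 0.2224 = 0.2554

0.2554


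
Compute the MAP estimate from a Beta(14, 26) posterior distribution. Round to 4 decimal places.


MAP = mode of Beta distribution
= (alpha - 1)/(alpha + beta - 2)
= (14-1)/(14+26-2)
= 13/38 = 0.3421

0.3421


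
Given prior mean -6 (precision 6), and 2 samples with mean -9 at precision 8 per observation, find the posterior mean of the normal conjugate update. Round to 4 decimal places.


The posterior mean is a precision-weighted average of prior and data.
Post. prec. = 6 + 16 = 22
Post. mean = (-36 + -144)/22 = -180/22 = -8.1818

-8.1818


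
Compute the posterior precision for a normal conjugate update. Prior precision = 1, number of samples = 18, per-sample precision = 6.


tau_post = tau_0 + n * tau
= 1 + 18 * 6 = 109

109


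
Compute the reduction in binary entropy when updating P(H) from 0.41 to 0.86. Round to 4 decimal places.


H_before = -p*log2(p) - (1-p)*log2(1-p) for p=0.41: 0.9765
H_after for p=0.86: 0.5842
Reduction = 0.9765 - 0.5842 = 0.3923

0.3923


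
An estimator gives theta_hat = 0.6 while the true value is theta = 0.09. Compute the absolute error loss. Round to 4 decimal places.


The absolute error loss is |theta_hat - theta|
= |0.6 - 0.09|
= 0.51

0.51


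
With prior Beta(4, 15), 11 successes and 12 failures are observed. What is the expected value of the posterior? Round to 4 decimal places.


Posterior = Beta(15, 27)
E[theta] = alpha/(alpha+beta)
= 15/42 = 0.3571

0.3571


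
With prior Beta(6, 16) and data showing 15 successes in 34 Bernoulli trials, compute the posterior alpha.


Conjugate update: alpha_posterior = alpha_prior + k
= 6 + 15 = 21

21


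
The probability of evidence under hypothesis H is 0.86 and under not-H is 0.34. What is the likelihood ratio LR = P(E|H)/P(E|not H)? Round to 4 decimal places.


LR = 0.86 / 0.34
= 2.5294

2.5294


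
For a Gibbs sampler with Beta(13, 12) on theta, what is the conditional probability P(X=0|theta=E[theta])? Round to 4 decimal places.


E[theta] = 13/(13+12) = 0.52
P(X=0|theta) = 1 - theta = 0.48

0.48


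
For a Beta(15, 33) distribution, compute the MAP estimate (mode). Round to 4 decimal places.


MAP = mode = (a-1)/(a+b-2)
= (15-1)/(15+33-2)
= 14/46 = 0.3043

0.3043


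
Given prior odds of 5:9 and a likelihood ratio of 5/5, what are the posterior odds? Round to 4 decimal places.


Posterior odds = prior odds * LR
Prior odds = 5/9 = 0.5556
LR = 5/5 = 1.0
Posterior odds = 0.5556 * 1.0 = 0.5556

0.5556


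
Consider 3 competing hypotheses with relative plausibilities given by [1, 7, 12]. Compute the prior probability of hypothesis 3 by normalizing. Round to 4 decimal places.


Sum of weights = 1 + 7 + 12 = 20
Normalized prior for H3 = 12 / 20
= 0.6

0.6


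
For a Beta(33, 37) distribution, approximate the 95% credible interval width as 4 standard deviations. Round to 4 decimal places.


Variance of Beta(a,b) = ab / ((a+b)^2 * (a+b+1))
= 33*37 / ((70)^2 * 71)
= 0.0035
SD = sqrt(0.0035) = 0.0592
Width = 4 * SD = 0.237

0.237


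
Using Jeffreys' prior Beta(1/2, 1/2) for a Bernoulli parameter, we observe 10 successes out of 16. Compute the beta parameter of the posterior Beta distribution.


Conjugate update: Beta(0.5 + k, 0.5 + n - k).
k = 10, n - k = 6
Posterior beta = 0.5 + (n - k) = 0.5 + 6 = 6.5

6.5


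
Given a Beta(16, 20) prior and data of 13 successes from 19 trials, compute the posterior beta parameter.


Number of failures = 19 - 13 = 6
Posterior beta = 20 + 6 = 26

26


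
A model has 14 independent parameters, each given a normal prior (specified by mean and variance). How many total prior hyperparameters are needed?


Each normal prior needs 2 hyperparameters (mean and variance).
Total = 2 * 14 = 28

28


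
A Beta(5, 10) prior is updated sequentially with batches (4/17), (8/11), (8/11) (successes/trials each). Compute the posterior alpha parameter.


Sequential conjugate updating is equivalent to a single batch update.
Total successes across all batches = 20
alpha_posterior = alpha_prior + total_successes = 5 + 20
= 25

25


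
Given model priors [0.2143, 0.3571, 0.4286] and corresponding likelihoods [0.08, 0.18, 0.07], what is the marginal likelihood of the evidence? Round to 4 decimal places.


P(E) = sum_i P(M_i) P(E|M_i)
= 0.0171 + 0.0643 + 0.03
= 0.1114

0.1114


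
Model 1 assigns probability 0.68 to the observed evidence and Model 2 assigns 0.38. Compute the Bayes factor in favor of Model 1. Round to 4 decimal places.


BF = P(data|M1) / P(data|M2)
= 0.68 / 0.38 = 1.7895

1.7895


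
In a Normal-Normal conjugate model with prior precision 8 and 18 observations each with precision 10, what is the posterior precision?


Posterior precision = prior precision + n * observation precision
= 8 + 18 * 10
= 8 + 180 = 188

188


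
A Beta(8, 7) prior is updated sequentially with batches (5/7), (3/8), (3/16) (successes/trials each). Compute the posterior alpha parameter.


Sequential conjugate updating is equivalent to a single batch update.
Total successes across all batches = 11
alpha_posterior = alpha_prior + total_successes = 8 + 11
= 19

19


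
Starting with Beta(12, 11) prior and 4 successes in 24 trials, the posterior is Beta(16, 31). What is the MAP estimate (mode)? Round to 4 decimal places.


The mode of Beta(a, b) when a > 1 and b > 1 is (a-1)/(a+b-2)
= (16 - 1) / (16 + 31 - 2)
= 15 / 45
= 0.3333

0.3333


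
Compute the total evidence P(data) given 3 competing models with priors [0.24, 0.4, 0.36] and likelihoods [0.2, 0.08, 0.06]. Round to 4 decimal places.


Marginal likelihood = sum P(model_i) * P(data|model_i)
Model 1: 0.24 * 0.2 = 0.048
Model 2: 0.4 * 0.08 = 0.032
Model 3: 0.36 * 0.06 = 0.0216
Total = 0.1016

0.1016


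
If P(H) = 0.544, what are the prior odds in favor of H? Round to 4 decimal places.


Prior odds = P(H) / (1 - P(H))
= 0.544 / 0.456
= 1.193

1.193


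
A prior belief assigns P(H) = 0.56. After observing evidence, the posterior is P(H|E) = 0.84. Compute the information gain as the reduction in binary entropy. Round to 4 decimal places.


H(prior) = -0.56*log2(0.56) - 0.44*log2(0.44)
= 0.9896
H(post) = -0.84*log2(0.84) - 0.16*log2(0.16)
= 0.6343
IG = 0.9896 - 0.6343 = 0.3553

0.3553


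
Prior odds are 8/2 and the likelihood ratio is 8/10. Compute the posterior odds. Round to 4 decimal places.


Posterior odds = prior odds * likelihood ratio
= (8/2) * (8/10)
= 64 / 20
= 3.2

3.2


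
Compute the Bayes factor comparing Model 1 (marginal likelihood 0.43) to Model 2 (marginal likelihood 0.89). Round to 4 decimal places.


BF12 = marginal likelihood of M1 / marginal likelihood of M2
= 0.43/0.89
= 0.4831

0.4831


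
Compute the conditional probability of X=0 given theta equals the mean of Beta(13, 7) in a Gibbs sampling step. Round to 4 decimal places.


Mean of Beta(13, 7) = 0.65
P(X=0 | theta=0.65) = 0.35

0.35


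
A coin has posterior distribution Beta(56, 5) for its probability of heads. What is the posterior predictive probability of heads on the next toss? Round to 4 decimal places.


Posterior predictive = E[theta] = alpha/(alpha+beta)
= 56/61
= 0.918

0.918


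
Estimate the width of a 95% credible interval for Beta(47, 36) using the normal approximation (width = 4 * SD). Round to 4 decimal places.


For Beta(a,b): Var = ab/((a+b)^2(a+b+1))
Var = 0.0029, SD = 0.0541
Approximate 95% CI width = 4 * 0.0541 = 0.2163

0.2163


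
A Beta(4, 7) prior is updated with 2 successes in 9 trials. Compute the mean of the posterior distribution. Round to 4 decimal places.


After update: Beta(6, 14)
Mean = 6 / (6 + 14) = 6 / 20
= 0.3

0.3


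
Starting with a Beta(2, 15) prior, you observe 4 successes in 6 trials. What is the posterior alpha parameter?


For a Beta-Binomial conjugate model:
Posterior alpha = prior alpha + number of successes
= 2 + 4 = 6

6


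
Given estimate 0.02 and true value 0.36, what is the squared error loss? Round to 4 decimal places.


Squared error = (estimate - true)^2
Difference = -0.34
Loss = -0.34^2 = 0.1156

0.1156


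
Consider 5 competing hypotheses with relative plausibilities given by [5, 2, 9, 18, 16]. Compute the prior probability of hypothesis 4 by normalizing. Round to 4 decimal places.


Sum of weights = 5 + 2 + 9 + 18 + 16 = 50
Normalized prior for H4 = 18 / 50
= 0.36

0.36


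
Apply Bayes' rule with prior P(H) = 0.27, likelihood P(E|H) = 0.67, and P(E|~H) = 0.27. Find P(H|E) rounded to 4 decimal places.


Step 1: Compute marginal P(E) = P(E|H)P(H) + P(E|~H)P(~H)
= 0.67*0.27 + 0.27*0.73 = 0.378
Step 2: P(H|E) = P(E|H)P(H)/P(E) = 0.1809/0.378
= 0.4786

0.4786


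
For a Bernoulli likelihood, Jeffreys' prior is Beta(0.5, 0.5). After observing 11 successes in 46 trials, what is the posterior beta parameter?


Jeffreys' prior for Bernoulli is Beta(0.5, 0.5).
Posterior is Beta(0.5 + k, 0.5 + n - k).
Posterior beta = 0.5 + (n - k) = 0.5 + 35 = 35.5

35.5


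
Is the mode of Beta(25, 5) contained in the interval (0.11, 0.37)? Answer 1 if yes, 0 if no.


Mode = (a-1)/(a+b-2) = 24/28 = 0.8571
Interval: (0.11, 0.37)
Contains mode? 0

0


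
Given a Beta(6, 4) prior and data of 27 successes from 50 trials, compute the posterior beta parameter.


Number of failures = 50 - 27 = 23
Posterior beta = 4 + 23 = 27

27


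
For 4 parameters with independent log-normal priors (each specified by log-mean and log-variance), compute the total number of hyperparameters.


A log-normal prior has 2 hyperparameters per parameter.
Total = 4 * 2 = 8

8


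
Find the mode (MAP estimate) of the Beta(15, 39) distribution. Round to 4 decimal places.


For Beta(a,b) with a,b > 1:
Mode = (a-1)/(a+b-2) = (15-1)/(54-2)
= 14/52 = 0.2692

0.2692


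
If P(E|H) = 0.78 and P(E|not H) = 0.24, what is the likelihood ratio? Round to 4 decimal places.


Likelihood ratio = P(E|H) / P(E|not H)
= 0.78 / 0.24
= 3.25

3.25


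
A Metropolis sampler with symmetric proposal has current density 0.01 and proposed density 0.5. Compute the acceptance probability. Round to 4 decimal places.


For symmetric proposals, acceptance = min(1, pi(x*)/pi(x))
= min(1, 0.5/0.01)
= min(1, 50.0) = 1.0

1.0


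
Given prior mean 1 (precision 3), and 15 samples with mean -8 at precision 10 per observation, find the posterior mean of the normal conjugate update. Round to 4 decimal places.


The posterior mean is a precision-weighted average of prior and data.
Post. prec. = 3 + 150 = 153
Post. mean = (3 + -1200)/153 = -1197/153 = -7.8235

-7.8235


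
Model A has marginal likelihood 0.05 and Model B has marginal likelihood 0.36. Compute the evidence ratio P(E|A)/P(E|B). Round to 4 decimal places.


Evidence ratio = P(E|A) / P(E|B)
= 0.05 / 0.36
= 0.1389

0.1389


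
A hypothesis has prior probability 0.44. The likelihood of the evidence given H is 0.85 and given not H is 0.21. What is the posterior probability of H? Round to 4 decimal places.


Using Bayes' theorem:
P(E) = 0.44 * 0.85 + 0.56 * 0.21
P(E) = 0.4916
P(H|E) = (0.44 * 0.85) / 0.4916 = 0.7608

0.7608


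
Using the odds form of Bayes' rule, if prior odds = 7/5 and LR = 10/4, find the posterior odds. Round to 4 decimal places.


Bayes' rule in odds form: posterior odds = prior odds * LR
= (7 * 10) / (5 * 4)
= 70/20 = 3.5

3.5


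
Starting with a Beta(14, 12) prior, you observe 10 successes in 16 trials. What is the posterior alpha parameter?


For a Beta-Binomial conjugate model:
Posterior alpha = prior alpha + number of successes
= 14 + 10 = 24

24


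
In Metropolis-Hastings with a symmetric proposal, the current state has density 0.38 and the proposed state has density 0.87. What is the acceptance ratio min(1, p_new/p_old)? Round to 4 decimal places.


Ratio = p_new / p_old = 0.87 / 0.38 = 2.2895
Acceptance = min(1, 2.2895) = 1.0

1.0


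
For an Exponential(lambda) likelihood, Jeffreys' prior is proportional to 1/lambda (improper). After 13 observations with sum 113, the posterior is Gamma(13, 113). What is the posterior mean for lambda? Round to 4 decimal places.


Posterior = Gamma(n, sum_x) = Gamma(13, 113)
Posterior mean = shape/rate = 13/113
= 0.115

0.115


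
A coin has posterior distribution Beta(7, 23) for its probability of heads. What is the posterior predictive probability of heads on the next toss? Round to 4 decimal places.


Posterior predictive = E[theta] = alpha/(alpha+beta)
= 7/30
= 0.2333

0.2333


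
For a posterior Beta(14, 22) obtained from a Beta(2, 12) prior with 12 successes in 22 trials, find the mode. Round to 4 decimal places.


Mode = (alpha - 1) / (alpha + beta - 2)
= 13 / 34
= 0.3824

0.3824


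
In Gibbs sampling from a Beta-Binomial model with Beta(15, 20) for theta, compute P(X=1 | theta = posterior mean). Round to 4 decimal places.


Posterior mean = alpha/(alpha+beta) = 15/35 = 0.4286
P(X=1|theta=mean) = theta = 0.4286

0.4286


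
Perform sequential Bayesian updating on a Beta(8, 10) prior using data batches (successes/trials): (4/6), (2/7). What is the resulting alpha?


Accumulate successes: 6
Posterior alpha = prior alpha + sum of successes
= 8 + 6 = 14

14
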